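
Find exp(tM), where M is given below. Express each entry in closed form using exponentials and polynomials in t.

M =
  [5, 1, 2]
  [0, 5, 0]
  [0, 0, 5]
e^{tM} =
  [exp(5*t), t*exp(5*t), 2*t*exp(5*t)]
  [0, exp(5*t), 0]
  [0, 0, exp(5*t)]

Strategy: write M = P · J · P⁻¹ where J is a Jordan canonical form, so e^{tM} = P · e^{tJ} · P⁻¹, and e^{tJ} can be computed block-by-block.

M has Jordan form
J =
  [5, 1, 0]
  [0, 5, 0]
  [0, 0, 5]
(up to reordering of blocks).

Per-block formulas:
  For a 1×1 block at λ = 5: exp(t · [5]) = [e^(5t)].
  For a 2×2 Jordan block J_2(5): exp(t · J_2(5)) = e^(5t)·(I + t·N), where N is the 2×2 nilpotent shift.

After assembling e^{tJ} and conjugating by P, we get:

e^{tM} =
  [exp(5*t), t*exp(5*t), 2*t*exp(5*t)]
  [0, exp(5*t), 0]
  [0, 0, exp(5*t)]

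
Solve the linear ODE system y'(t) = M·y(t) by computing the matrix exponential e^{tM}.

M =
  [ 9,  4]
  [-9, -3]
e^{tM} =
  [6*t*exp(3*t) + exp(3*t), 4*t*exp(3*t)]
  [-9*t*exp(3*t), -6*t*exp(3*t) + exp(3*t)]

Strategy: write M = P · J · P⁻¹ where J is a Jordan canonical form, so e^{tM} = P · e^{tJ} · P⁻¹, and e^{tJ} can be computed block-by-block.

M has Jordan form
J =
  [3, 1]
  [0, 3]
(up to reordering of blocks).

Per-block formulas:
  For a 2×2 Jordan block J_2(3): exp(t · J_2(3)) = e^(3t)·(I + t·N), where N is the 2×2 nilpotent shift.

After assembling e^{tJ} and conjugating by P, we get:

e^{tM} =
  [6*t*exp(3*t) + exp(3*t), 4*t*exp(3*t)]
  [-9*t*exp(3*t), -6*t*exp(3*t) + exp(3*t)]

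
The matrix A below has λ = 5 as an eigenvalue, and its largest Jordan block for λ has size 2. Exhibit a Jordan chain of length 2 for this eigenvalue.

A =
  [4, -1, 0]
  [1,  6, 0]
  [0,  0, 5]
A Jordan chain for λ = 5 of length 2:
v_1 = (-1, 1, 0)ᵀ
v_2 = (1, 0, 0)ᵀ

Let N = A − (5)·I. We want v_2 with N^2 v_2 = 0 but N^1 v_2 ≠ 0; then v_{j-1} := N · v_j for j = 2, …, 2.

Pick v_2 = (1, 0, 0)ᵀ.
Then v_1 = N · v_2 = (-1, 1, 0)ᵀ.

Sanity check: (A − (5)·I) v_1 = (0, 0, 0)ᵀ = 0. ✓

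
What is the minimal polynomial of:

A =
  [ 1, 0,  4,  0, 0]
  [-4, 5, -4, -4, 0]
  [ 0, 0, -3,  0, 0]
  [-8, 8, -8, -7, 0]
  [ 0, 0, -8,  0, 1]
x^2 + 2*x - 3

The characteristic polynomial is χ_A(x) = (x - 1)^3*(x + 3)^2, so the eigenvalues are known. The minimal polynomial is
  m_A(x) = Π_λ (x − λ)^{k_λ}
where k_λ is the size of the *largest* Jordan block for λ (equivalently, the smallest k with (A − λI)^k v = 0 for every generalised eigenvector v of λ).

  λ = -3: largest Jordan block has size 1, contributing (x + 3)
  λ = 1: largest Jordan block has size 1, contributing (x − 1)

So m_A(x) = (x - 1)*(x + 3) = x^2 + 2*x - 3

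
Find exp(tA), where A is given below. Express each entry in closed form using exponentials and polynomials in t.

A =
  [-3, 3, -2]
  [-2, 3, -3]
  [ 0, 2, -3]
e^{tA} =
  [-t^2*exp(-t) - 2*t*exp(-t) + exp(-t), t^2*exp(-t) + 3*t*exp(-t), -t^2*exp(-t)/2 - 2*t*exp(-t)]
  [-2*t^2*exp(-t) - 2*t*exp(-t), 2*t^2*exp(-t) + 4*t*exp(-t) + exp(-t), -t^2*exp(-t) - 3*t*exp(-t)]
  [-2*t^2*exp(-t), 2*t^2*exp(-t) + 2*t*exp(-t), -t^2*exp(-t) - 2*t*exp(-t) + exp(-t)]

Strategy: write A = P · J · P⁻¹ where J is a Jordan canonical form, so e^{tA} = P · e^{tJ} · P⁻¹, and e^{tJ} can be computed block-by-block.

A has Jordan form
J =
  [-1,  1,  0]
  [ 0, -1,  1]
  [ 0,  0, -1]
(up to reordering of blocks).

Per-block formulas:
  For a 3×3 Jordan block J_3(-1): exp(t · J_3(-1)) = e^(-1t)·(I + t·N + (t^2/2)·N^2), where N is the 3×3 nilpotent shift.

After assembling e^{tJ} and conjugating by P, we get:

e^{tA} =
  [-t^2*exp(-t) - 2*t*exp(-t) + exp(-t), t^2*exp(-t) + 3*t*exp(-t), -t^2*exp(-t)/2 - 2*t*exp(-t)]
  [-2*t^2*exp(-t) - 2*t*exp(-t), 2*t^2*exp(-t) + 4*t*exp(-t) + exp(-t), -t^2*exp(-t) - 3*t*exp(-t)]
  [-2*t^2*exp(-t), 2*t^2*exp(-t) + 2*t*exp(-t), -t^2*exp(-t) - 2*t*exp(-t) + exp(-t)]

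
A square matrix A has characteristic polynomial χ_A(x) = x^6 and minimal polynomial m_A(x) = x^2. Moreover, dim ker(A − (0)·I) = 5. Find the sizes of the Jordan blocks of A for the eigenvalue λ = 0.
Block sizes for λ = 0: [2, 1, 1, 1, 1]

Step 1 — from the characteristic polynomial, algebraic multiplicity of λ = 0 is 6. From dim ker(A − (0)·I) = 5, there are exactly 5 Jordan blocks for λ = 0.
Step 2 — from the minimal polynomial, the factor (x − 0)^2 tells us the largest block for λ = 0 has size 2.
Step 3 — with total size 6, 5 blocks, and largest block 2, the block sizes (in nonincreasing order) are [2, 1, 1, 1, 1].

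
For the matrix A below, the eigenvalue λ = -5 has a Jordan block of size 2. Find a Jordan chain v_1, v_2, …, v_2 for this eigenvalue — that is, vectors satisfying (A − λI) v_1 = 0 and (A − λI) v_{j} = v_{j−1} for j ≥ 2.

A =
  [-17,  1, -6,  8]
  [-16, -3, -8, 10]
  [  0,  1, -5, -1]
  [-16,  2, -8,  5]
A Jordan chain for λ = -5 of length 2:
v_1 = (-12, -16, 0, -16)ᵀ
v_2 = (1, 0, 0, 0)ᵀ

Let N = A − (-5)·I. We want v_2 with N^2 v_2 = 0 but N^1 v_2 ≠ 0; then v_{j-1} := N · v_j for j = 2, …, 2.

Pick v_2 = (1, 0, 0, 0)ᵀ.
Then v_1 = N · v_2 = (-12, -16, 0, -16)ᵀ.

Sanity check: (A − (-5)·I) v_1 = (0, 0, 0, 0)ᵀ = 0. ✓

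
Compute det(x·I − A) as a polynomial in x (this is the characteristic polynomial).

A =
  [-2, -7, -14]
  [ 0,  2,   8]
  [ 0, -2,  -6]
x^3 + 6*x^2 + 12*x + 8

Expanding det(x·I − A) (e.g. by cofactor expansion or by noting that A is similar to its Jordan form J, which has the same characteristic polynomial as A) gives
  χ_A(x) = x^3 + 6*x^2 + 12*x + 8
which factors as (x + 2)^3. The eigenvalues (with algebraic multiplicities) are λ = -2 with multiplicity 3.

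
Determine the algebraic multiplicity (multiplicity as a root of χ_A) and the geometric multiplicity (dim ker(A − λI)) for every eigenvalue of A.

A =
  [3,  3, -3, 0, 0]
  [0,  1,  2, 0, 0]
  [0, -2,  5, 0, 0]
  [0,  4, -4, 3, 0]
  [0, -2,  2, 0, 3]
λ = 3: alg = 5, geom = 4

Step 1 — factor the characteristic polynomial to read off the algebraic multiplicities:
  χ_A(x) = (x - 3)^5

Step 2 — compute geometric multiplicities via the rank-nullity identity g(λ) = n − rank(A − λI):
  rank(A − (3)·I) = 1, so dim ker(A − (3)·I) = n − 1 = 4

Summary:
  λ = 3: algebraic multiplicity = 5, geometric multiplicity = 4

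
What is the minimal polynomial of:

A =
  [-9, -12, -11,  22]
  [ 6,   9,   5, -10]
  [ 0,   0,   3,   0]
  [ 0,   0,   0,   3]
x^3 - 3*x^2 - 9*x + 27

The characteristic polynomial is χ_A(x) = (x - 3)^3*(x + 3), so the eigenvalues are known. The minimal polynomial is
  m_A(x) = Π_λ (x − λ)^{k_λ}
where k_λ is the size of the *largest* Jordan block for λ (equivalently, the smallest k with (A − λI)^k v = 0 for every generalised eigenvector v of λ).

  λ = -3: largest Jordan block has size 1, contributing (x + 3)
  λ = 3: largest Jordan block has size 2, contributing (x − 3)^2

So m_A(x) = (x - 3)^2*(x + 3) = x^3 - 3*x^2 - 9*x + 27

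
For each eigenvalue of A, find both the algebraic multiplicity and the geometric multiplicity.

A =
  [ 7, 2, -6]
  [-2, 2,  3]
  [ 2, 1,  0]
λ = 3: alg = 3, geom = 2

Step 1 — factor the characteristic polynomial to read off the algebraic multiplicities:
  χ_A(x) = (x - 3)^3

Step 2 — compute geometric multiplicities via the rank-nullity identity g(λ) = n − rank(A − λI):
  rank(A − (3)·I) = 1, so dim ker(A − (3)·I) = n − 1 = 2

Summary:
  λ = 3: algebraic multiplicity = 3, geometric multiplicity = 2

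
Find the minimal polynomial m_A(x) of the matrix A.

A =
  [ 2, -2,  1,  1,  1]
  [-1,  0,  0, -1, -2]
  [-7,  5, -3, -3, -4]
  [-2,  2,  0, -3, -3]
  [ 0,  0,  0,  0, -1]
x^3 + 3*x^2 + 3*x + 1

The characteristic polynomial is χ_A(x) = (x + 1)^5, so the eigenvalues are known. The minimal polynomial is
  m_A(x) = Π_λ (x − λ)^{k_λ}
where k_λ is the size of the *largest* Jordan block for λ (equivalently, the smallest k with (A − λI)^k v = 0 for every generalised eigenvector v of λ).

  λ = -1: largest Jordan block has size 3, contributing (x + 1)^3

So m_A(x) = (x + 1)^3 = x^3 + 3*x^2 + 3*x + 1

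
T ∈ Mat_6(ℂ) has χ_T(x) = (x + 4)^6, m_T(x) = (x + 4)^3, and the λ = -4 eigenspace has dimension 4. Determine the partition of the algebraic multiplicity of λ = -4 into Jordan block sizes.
Block sizes for λ = -4: [3, 1, 1, 1]

Step 1 — from the characteristic polynomial, algebraic multiplicity of λ = -4 is 6. From dim ker(T − (-4)·I) = 4, there are exactly 4 Jordan blocks for λ = -4.
Step 2 — from the minimal polynomial, the factor (x + 4)^3 tells us the largest block for λ = -4 has size 3.
Step 3 — with total size 6, 4 blocks, and largest block 3, the block sizes (in nonincreasing order) are [3, 1, 1, 1].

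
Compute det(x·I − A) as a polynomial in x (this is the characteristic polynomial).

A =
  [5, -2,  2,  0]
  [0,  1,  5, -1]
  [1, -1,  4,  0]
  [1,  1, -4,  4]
x^4 - 14*x^3 + 73*x^2 - 168*x + 144

Expanding det(x·I − A) (e.g. by cofactor expansion or by noting that A is similar to its Jordan form J, which has the same characteristic polynomial as A) gives
  χ_A(x) = x^4 - 14*x^3 + 73*x^2 - 168*x + 144
which factors as (x - 4)^2*(x - 3)^2. The eigenvalues (with algebraic multiplicities) are λ = 3 with multiplicity 2, λ = 4 with multiplicity 2.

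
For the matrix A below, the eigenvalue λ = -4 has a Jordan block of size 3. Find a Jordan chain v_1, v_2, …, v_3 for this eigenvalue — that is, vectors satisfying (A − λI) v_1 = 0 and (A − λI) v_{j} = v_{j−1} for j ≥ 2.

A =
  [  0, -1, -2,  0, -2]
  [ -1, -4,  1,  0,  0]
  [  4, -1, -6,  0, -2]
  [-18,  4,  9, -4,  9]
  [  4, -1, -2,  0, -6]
A Jordan chain for λ = -4 of length 3:
v_1 = (1, 0, 1, -4, 1)ᵀ
v_2 = (4, -1, 4, -18, 4)ᵀ
v_3 = (1, 0, 0, 0, 0)ᵀ

Let N = A − (-4)·I. We want v_3 with N^3 v_3 = 0 but N^2 v_3 ≠ 0; then v_{j-1} := N · v_j for j = 3, …, 2.

Pick v_3 = (1, 0, 0, 0, 0)ᵀ.
Then v_2 = N · v_3 = (4, -1, 4, -18, 4)ᵀ.
Then v_1 = N · v_2 = (1, 0, 1, -4, 1)ᵀ.

Sanity check: (A − (-4)·I) v_1 = (0, 0, 0, 0, 0)ᵀ = 0. ✓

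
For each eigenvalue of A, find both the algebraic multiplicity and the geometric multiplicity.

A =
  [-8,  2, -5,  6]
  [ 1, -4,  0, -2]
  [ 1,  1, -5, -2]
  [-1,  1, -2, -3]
λ = -5: alg = 4, geom = 2

Step 1 — factor the characteristic polynomial to read off the algebraic multiplicities:
  χ_A(x) = (x + 5)^4

Step 2 — compute geometric multiplicities via the rank-nullity identity g(λ) = n − rank(A − λI):
  rank(A − (-5)·I) = 2, so dim ker(A − (-5)·I) = n − 2 = 2

Summary:
  λ = -5: algebraic multiplicity = 4, geometric multiplicity = 2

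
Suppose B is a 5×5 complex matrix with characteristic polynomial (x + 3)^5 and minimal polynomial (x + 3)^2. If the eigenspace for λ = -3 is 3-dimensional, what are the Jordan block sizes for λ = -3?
Block sizes for λ = -3: [2, 2, 1]

Step 1 — from the characteristic polynomial, algebraic multiplicity of λ = -3 is 5. From dim ker(B − (-3)·I) = 3, there are exactly 3 Jordan blocks for λ = -3.
Step 2 — from the minimal polynomial, the factor (x + 3)^2 tells us the largest block for λ = -3 has size 2.
Step 3 — with total size 5, 3 blocks, and largest block 2, the block sizes (in nonincreasing order) are [2, 2, 1].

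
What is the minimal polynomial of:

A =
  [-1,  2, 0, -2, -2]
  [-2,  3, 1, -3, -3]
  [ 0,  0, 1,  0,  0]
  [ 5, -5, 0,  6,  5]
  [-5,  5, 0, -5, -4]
x^3 - 3*x^2 + 3*x - 1

The characteristic polynomial is χ_A(x) = (x - 1)^5, so the eigenvalues are known. The minimal polynomial is
  m_A(x) = Π_λ (x − λ)^{k_λ}
where k_λ is the size of the *largest* Jordan block for λ (equivalently, the smallest k with (A − λI)^k v = 0 for every generalised eigenvector v of λ).

  λ = 1: largest Jordan block has size 3, contributing (x − 1)^3

So m_A(x) = (x - 1)^3 = x^3 - 3*x^2 + 3*x - 1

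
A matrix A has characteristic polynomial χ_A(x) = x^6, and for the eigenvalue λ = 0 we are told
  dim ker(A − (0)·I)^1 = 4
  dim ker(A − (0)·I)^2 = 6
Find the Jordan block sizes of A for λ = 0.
Block sizes for λ = 0: [2, 2, 1, 1]

From the dimensions of kernels of powers, the number of Jordan blocks of size at least j is d_j − d_{j−1} where d_j = dim ker(N^j) (with d_0 = 0). Computing the differences gives [4, 2].
The number of blocks of size exactly k is (#blocks of size ≥ k) − (#blocks of size ≥ k + 1), so the partition is: 2 block(s) of size 1, 2 block(s) of size 2.
In nonincreasing order the block sizes are [2, 2, 1, 1].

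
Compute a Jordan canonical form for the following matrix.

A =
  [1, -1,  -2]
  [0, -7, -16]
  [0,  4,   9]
J_2(1) ⊕ J_1(1)

The characteristic polynomial is
  det(x·I − A) = x^3 - 3*x^2 + 3*x - 1 = (x - 1)^3

Eigenvalues and multiplicities (the geometric multiplicity of λ is n − rank(A − λI), which equals the number of Jordan blocks for λ):
  λ = 1: algebraic multiplicity = 3, geometric multiplicity = 2

Determining the block sizes for each eigenvalue:
  λ = 1: 2 blocks summing to 3 forces exactly one block of size 2 and the rest size 1 → block sizes [2, 1]

Assembling the blocks gives a Jordan form
J =
  [1, 1, 0]
  [0, 1, 0]
  [0, 0, 1]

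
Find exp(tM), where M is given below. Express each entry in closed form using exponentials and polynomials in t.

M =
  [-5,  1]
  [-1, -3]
e^{tM} =
  [-t*exp(-4*t) + exp(-4*t), t*exp(-4*t)]
  [-t*exp(-4*t), t*exp(-4*t) + exp(-4*t)]

Strategy: write M = P · J · P⁻¹ where J is a Jordan canonical form, so e^{tM} = P · e^{tJ} · P⁻¹, and e^{tJ} can be computed block-by-block.

M has Jordan form
J =
  [-4,  1]
  [ 0, -4]
(up to reordering of blocks).

Per-block formulas:
  For a 2×2 Jordan block J_2(-4): exp(t · J_2(-4)) = e^(-4t)·(I + t·N), where N is the 2×2 nilpotent shift.

After assembling e^{tJ} and conjugating by P, we get:

e^{tM} =
  [-t*exp(-4*t) + exp(-4*t), t*exp(-4*t)]
  [-t*exp(-4*t), t*exp(-4*t) + exp(-4*t)]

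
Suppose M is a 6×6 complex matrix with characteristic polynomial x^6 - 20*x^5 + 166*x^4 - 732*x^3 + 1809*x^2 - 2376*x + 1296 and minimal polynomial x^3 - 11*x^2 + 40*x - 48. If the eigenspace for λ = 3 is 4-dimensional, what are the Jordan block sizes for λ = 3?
Block sizes for λ = 3: [1, 1, 1, 1]

Step 1 — from the characteristic polynomial, algebraic multiplicity of λ = 3 is 4. From dim ker(M − (3)·I) = 4, there are exactly 4 Jordan blocks for λ = 3.
Step 2 — from the minimal polynomial, the factor (x − 3) tells us the largest block for λ = 3 has size 1.
Step 3 — with total size 4, 4 blocks, and largest block 1, the block sizes (in nonincreasing order) are [1, 1, 1, 1].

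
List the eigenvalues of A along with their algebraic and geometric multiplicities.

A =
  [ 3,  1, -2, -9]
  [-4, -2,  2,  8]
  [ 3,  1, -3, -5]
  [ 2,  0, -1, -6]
λ = -2: alg = 4, geom = 2

Step 1 — factor the characteristic polynomial to read off the algebraic multiplicities:
  χ_A(x) = (x + 2)^4

Step 2 — compute geometric multiplicities via the rank-nullity identity g(λ) = n − rank(A − λI):
  rank(A − (-2)·I) = 2, so dim ker(A − (-2)·I) = n − 2 = 2

Summary:
  λ = -2: algebraic multiplicity = 4, geometric multiplicity = 2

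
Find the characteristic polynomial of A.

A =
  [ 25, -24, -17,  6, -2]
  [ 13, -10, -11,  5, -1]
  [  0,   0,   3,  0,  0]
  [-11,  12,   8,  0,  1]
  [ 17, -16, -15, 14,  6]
x^5 - 24*x^4 + 225*x^3 - 1026*x^2 + 2268*x - 1944

Expanding det(x·I − A) (e.g. by cofactor expansion or by noting that A is similar to its Jordan form J, which has the same characteristic polynomial as A) gives
  χ_A(x) = x^5 - 24*x^4 + 225*x^3 - 1026*x^2 + 2268*x - 1944
which factors as (x - 6)^3*(x - 3)^2. The eigenvalues (with algebraic multiplicities) are λ = 3 with multiplicity 2, λ = 6 with multiplicity 3.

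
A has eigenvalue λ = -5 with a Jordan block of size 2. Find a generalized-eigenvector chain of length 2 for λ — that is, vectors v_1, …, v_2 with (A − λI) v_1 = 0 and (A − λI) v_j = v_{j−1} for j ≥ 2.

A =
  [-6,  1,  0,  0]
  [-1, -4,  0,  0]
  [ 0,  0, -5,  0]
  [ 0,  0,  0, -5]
A Jordan chain for λ = -5 of length 2:
v_1 = (-1, -1, 0, 0)ᵀ
v_2 = (1, 0, 0, 0)ᵀ

Let N = A − (-5)·I. We want v_2 with N^2 v_2 = 0 but N^1 v_2 ≠ 0; then v_{j-1} := N · v_j for j = 2, …, 2.

Pick v_2 = (1, 0, 0, 0)ᵀ.
Then v_1 = N · v_2 = (-1, -1, 0, 0)ᵀ.

Sanity check: (A − (-5)·I) v_1 = (0, 0, 0, 0)ᵀ = 0. ✓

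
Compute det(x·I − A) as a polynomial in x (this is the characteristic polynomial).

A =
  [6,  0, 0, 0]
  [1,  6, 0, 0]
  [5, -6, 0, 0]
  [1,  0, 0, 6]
x^4 - 18*x^3 + 108*x^2 - 216*x

Expanding det(x·I − A) (e.g. by cofactor expansion or by noting that A is similar to its Jordan form J, which has the same characteristic polynomial as A) gives
  χ_A(x) = x^4 - 18*x^3 + 108*x^2 - 216*x
which factors as x*(x - 6)^3. The eigenvalues (with algebraic multiplicities) are λ = 0 with multiplicity 1, λ = 6 with multiplicity 3.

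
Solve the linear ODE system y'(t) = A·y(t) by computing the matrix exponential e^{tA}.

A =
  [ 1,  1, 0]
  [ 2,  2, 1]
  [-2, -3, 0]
e^{tA} =
  [t^2*exp(t) + exp(t), t^2*exp(t)/2 + t*exp(t), t^2*exp(t)/2]
  [2*t*exp(t), t*exp(t) + exp(t), t*exp(t)]
  [-2*t^2*exp(t) - 2*t*exp(t), -t^2*exp(t) - 3*t*exp(t), -t^2*exp(t) - t*exp(t) + exp(t)]

Strategy: write A = P · J · P⁻¹ where J is a Jordan canonical form, so e^{tA} = P · e^{tJ} · P⁻¹, and e^{tJ} can be computed block-by-block.

A has Jordan form
J =
  [1, 1, 0]
  [0, 1, 1]
  [0, 0, 1]
(up to reordering of blocks).

Per-block formulas:
  For a 3×3 Jordan block J_3(1): exp(t · J_3(1)) = e^(1t)·(I + t·N + (t^2/2)·N^2), where N is the 3×3 nilpotent shift.

After assembling e^{tJ} and conjugating by P, we get:

e^{tA} =
  [t^2*exp(t) + exp(t), t^2*exp(t)/2 + t*exp(t), t^2*exp(t)/2]
  [2*t*exp(t), t*exp(t) + exp(t), t*exp(t)]
  [-2*t^2*exp(t) - 2*t*exp(t), -t^2*exp(t) - 3*t*exp(t), -t^2*exp(t) - t*exp(t) + exp(t)]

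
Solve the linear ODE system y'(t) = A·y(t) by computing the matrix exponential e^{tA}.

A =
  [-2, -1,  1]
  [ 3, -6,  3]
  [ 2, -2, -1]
e^{tA} =
  [t*exp(-3*t) + exp(-3*t), -t*exp(-3*t), t*exp(-3*t)]
  [3*t*exp(-3*t), -3*t*exp(-3*t) + exp(-3*t), 3*t*exp(-3*t)]
  [2*t*exp(-3*t), -2*t*exp(-3*t), 2*t*exp(-3*t) + exp(-3*t)]

Strategy: write A = P · J · P⁻¹ where J is a Jordan canonical form, so e^{tA} = P · e^{tJ} · P⁻¹, and e^{tJ} can be computed block-by-block.

A has Jordan form
J =
  [-3,  1,  0]
  [ 0, -3,  0]
  [ 0,  0, -3]
(up to reordering of blocks).

Per-block formulas:
  For a 2×2 Jordan block J_2(-3): exp(t · J_2(-3)) = e^(-3t)·(I + t·N), where N is the 2×2 nilpotent shift.
  For a 1×1 block at λ = -3: exp(t · [-3]) = [e^(-3t)].

After assembling e^{tJ} and conjugating by P, we get:

e^{tA} =
  [t*exp(-3*t) + exp(-3*t), -t*exp(-3*t), t*exp(-3*t)]
  [3*t*exp(-3*t), -3*t*exp(-3*t) + exp(-3*t), 3*t*exp(-3*t)]
  [2*t*exp(-3*t), -2*t*exp(-3*t), 2*t*exp(-3*t) + exp(-3*t)]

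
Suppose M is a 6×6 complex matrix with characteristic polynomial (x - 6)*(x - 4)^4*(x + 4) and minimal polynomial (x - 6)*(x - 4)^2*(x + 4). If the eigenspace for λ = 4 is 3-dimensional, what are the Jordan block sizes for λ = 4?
Block sizes for λ = 4: [2, 1, 1]

Step 1 — from the characteristic polynomial, algebraic multiplicity of λ = 4 is 4. From dim ker(M − (4)·I) = 3, there are exactly 3 Jordan blocks for λ = 4.
Step 2 — from the minimal polynomial, the factor (x − 4)^2 tells us the largest block for λ = 4 has size 2.
Step 3 — with total size 4, 3 blocks, and largest block 2, the block sizes (in nonincreasing order) are [2, 1, 1].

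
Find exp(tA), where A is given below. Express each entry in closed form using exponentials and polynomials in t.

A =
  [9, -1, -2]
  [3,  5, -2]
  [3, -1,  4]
e^{tA} =
  [3*t*exp(6*t) + exp(6*t), -t*exp(6*t), -2*t*exp(6*t)]
  [3*t*exp(6*t), -t*exp(6*t) + exp(6*t), -2*t*exp(6*t)]
  [3*t*exp(6*t), -t*exp(6*t), -2*t*exp(6*t) + exp(6*t)]

Strategy: write A = P · J · P⁻¹ where J is a Jordan canonical form, so e^{tA} = P · e^{tJ} · P⁻¹, and e^{tJ} can be computed block-by-block.

A has Jordan form
J =
  [6, 1, 0]
  [0, 6, 0]
  [0, 0, 6]
(up to reordering of blocks).

Per-block formulas:
  For a 2×2 Jordan block J_2(6): exp(t · J_2(6)) = e^(6t)·(I + t·N), where N is the 2×2 nilpotent shift.
  For a 1×1 block at λ = 6: exp(t · [6]) = [e^(6t)].

After assembling e^{tJ} and conjugating by P, we get:

e^{tA} =
  [3*t*exp(6*t) + exp(6*t), -t*exp(6*t), -2*t*exp(6*t)]
  [3*t*exp(6*t), -t*exp(6*t) + exp(6*t), -2*t*exp(6*t)]
  [3*t*exp(6*t), -t*exp(6*t), -2*t*exp(6*t) + exp(6*t)]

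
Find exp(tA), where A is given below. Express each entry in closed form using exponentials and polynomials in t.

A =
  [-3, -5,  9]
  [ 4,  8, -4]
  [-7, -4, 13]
e^{tA} =
  [-t^2*exp(6*t) - 9*t*exp(6*t) + exp(6*t), -t^2*exp(6*t)/2 - 5*t*exp(6*t), t^2*exp(6*t) + 9*t*exp(6*t)]
  [4*t*exp(6*t), 2*t*exp(6*t) + exp(6*t), -4*t*exp(6*t)]
  [-t^2*exp(6*t) - 7*t*exp(6*t), -t^2*exp(6*t)/2 - 4*t*exp(6*t), t^2*exp(6*t) + 7*t*exp(6*t) + exp(6*t)]

Strategy: write A = P · J · P⁻¹ where J is a Jordan canonical form, so e^{tA} = P · e^{tJ} · P⁻¹, and e^{tJ} can be computed block-by-block.

A has Jordan form
J =
  [6, 1, 0]
  [0, 6, 1]
  [0, 0, 6]
(up to reordering of blocks).

Per-block formulas:
  For a 3×3 Jordan block J_3(6): exp(t · J_3(6)) = e^(6t)·(I + t·N + (t^2/2)·N^2), where N is the 3×3 nilpotent shift.

After assembling e^{tJ} and conjugating by P, we get:

e^{tA} =
  [-t^2*exp(6*t) - 9*t*exp(6*t) + exp(6*t), -t^2*exp(6*t)/2 - 5*t*exp(6*t), t^2*exp(6*t) + 9*t*exp(6*t)]
  [4*t*exp(6*t), 2*t*exp(6*t) + exp(6*t), -4*t*exp(6*t)]
  [-t^2*exp(6*t) - 7*t*exp(6*t), -t^2*exp(6*t)/2 - 4*t*exp(6*t), t^2*exp(6*t) + 7*t*exp(6*t) + exp(6*t)]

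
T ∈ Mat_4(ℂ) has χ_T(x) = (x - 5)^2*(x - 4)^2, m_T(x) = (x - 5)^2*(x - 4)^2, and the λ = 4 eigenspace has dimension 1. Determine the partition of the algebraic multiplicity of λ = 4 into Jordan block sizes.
Block sizes for λ = 4: [2]

Step 1 — from the characteristic polynomial, algebraic multiplicity of λ = 4 is 2. From dim ker(T − (4)·I) = 1, there are exactly 1 Jordan blocks for λ = 4.
Step 2 — from the minimal polynomial, the factor (x − 4)^2 tells us the largest block for λ = 4 has size 2.
Step 3 — with total size 2, 1 blocks, and largest block 2, the block sizes (in nonincreasing order) are [2].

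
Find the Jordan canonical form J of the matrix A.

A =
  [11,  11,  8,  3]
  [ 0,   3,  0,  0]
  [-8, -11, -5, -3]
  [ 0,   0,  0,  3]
J_2(3) ⊕ J_1(3) ⊕ J_1(3)

The characteristic polynomial is
  det(x·I − A) = x^4 - 12*x^3 + 54*x^2 - 108*x + 81 = (x - 3)^4

Eigenvalues and multiplicities (the geometric multiplicity of λ is n − rank(A − λI), which equals the number of Jordan blocks for λ):
  λ = 3: algebraic multiplicity = 4, geometric multiplicity = 3

Determining the block sizes for each eigenvalue:
  λ = 3: 3 blocks summing to 4 forces exactly one block of size 2 and the rest size 1 → block sizes [2, 1, 1]

Assembling the blocks gives a Jordan form
J =
  [3, 1, 0, 0]
  [0, 3, 0, 0]
  [0, 0, 3, 0]
  [0, 0, 0, 3]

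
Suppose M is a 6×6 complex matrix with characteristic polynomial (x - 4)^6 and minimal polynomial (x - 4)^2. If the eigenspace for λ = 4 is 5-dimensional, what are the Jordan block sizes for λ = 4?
Block sizes for λ = 4: [2, 1, 1, 1, 1]

Step 1 — from the characteristic polynomial, algebraic multiplicity of λ = 4 is 6. From dim ker(M − (4)·I) = 5, there are exactly 5 Jordan blocks for λ = 4.
Step 2 — from the minimal polynomial, the factor (x − 4)^2 tells us the largest block for λ = 4 has size 2.
Step 3 — with total size 6, 5 blocks, and largest block 2, the block sizes (in nonincreasing order) are [2, 1, 1, 1, 1].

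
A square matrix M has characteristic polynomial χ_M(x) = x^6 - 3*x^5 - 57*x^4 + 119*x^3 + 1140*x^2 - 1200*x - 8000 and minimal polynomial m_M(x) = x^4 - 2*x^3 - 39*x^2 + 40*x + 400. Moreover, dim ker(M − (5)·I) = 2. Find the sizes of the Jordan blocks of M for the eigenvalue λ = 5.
Block sizes for λ = 5: [2, 1]

Step 1 — from the characteristic polynomial, algebraic multiplicity of λ = 5 is 3. From dim ker(M − (5)·I) = 2, there are exactly 2 Jordan blocks for λ = 5.
Step 2 — from the minimal polynomial, the factor (x − 5)^2 tells us the largest block for λ = 5 has size 2.
Step 3 — with total size 3, 2 blocks, and largest block 2, the block sizes (in nonincreasing order) are [2, 1].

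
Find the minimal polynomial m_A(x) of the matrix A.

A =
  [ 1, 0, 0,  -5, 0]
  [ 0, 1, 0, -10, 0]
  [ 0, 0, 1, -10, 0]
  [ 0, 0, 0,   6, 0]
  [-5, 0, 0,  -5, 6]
x^2 - 7*x + 6

The characteristic polynomial is χ_A(x) = (x - 6)^2*(x - 1)^3, so the eigenvalues are known. The minimal polynomial is
  m_A(x) = Π_λ (x − λ)^{k_λ}
where k_λ is the size of the *largest* Jordan block for λ (equivalently, the smallest k with (A − λI)^k v = 0 for every generalised eigenvector v of λ).

  λ = 1: largest Jordan block has size 1, contributing (x − 1)
  λ = 6: largest Jordan block has size 1, contributing (x − 6)

So m_A(x) = (x - 6)*(x - 1) = x^2 - 7*x + 6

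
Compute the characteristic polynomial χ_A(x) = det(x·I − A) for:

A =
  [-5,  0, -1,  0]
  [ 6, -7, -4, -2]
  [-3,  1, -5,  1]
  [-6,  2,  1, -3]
x^4 + 20*x^3 + 150*x^2 + 500*x + 625

Expanding det(x·I − A) (e.g. by cofactor expansion or by noting that A is similar to its Jordan form J, which has the same characteristic polynomial as A) gives
  χ_A(x) = x^4 + 20*x^3 + 150*x^2 + 500*x + 625
which factors as (x + 5)^4. The eigenvalues (with algebraic multiplicities) are λ = -5 with multiplicity 4.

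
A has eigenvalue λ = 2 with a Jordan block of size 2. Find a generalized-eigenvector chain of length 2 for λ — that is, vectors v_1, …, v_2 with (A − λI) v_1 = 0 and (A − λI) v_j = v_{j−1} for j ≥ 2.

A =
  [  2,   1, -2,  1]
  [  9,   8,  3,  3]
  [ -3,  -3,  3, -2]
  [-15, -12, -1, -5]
A Jordan chain for λ = 2 of length 2:
v_1 = (0, 9, -3, -15)ᵀ
v_2 = (1, 0, 0, 0)ᵀ

Let N = A − (2)·I. We want v_2 with N^2 v_2 = 0 but N^1 v_2 ≠ 0; then v_{j-1} := N · v_j for j = 2, …, 2.

Pick v_2 = (1, 0, 0, 0)ᵀ.
Then v_1 = N · v_2 = (0, 9, -3, -15)ᵀ.

Sanity check: (A − (2)·I) v_1 = (0, 0, 0, 0)ᵀ = 0. ✓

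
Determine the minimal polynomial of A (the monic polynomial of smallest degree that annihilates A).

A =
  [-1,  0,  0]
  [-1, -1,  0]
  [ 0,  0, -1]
x^2 + 2*x + 1

The characteristic polynomial is χ_A(x) = (x + 1)^3, so the eigenvalues are known. The minimal polynomial is
  m_A(x) = Π_λ (x − λ)^{k_λ}
where k_λ is the size of the *largest* Jordan block for λ (equivalently, the smallest k with (A − λI)^k v = 0 for every generalised eigenvector v of λ).

  λ = -1: largest Jordan block has size 2, contributing (x + 1)^2

So m_A(x) = (x + 1)^2 = x^2 + 2*x + 1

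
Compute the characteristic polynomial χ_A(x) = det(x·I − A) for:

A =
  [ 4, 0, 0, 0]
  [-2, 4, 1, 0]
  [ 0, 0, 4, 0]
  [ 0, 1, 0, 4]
x^4 - 16*x^3 + 96*x^2 - 256*x + 256

Expanding det(x·I − A) (e.g. by cofactor expansion or by noting that A is similar to its Jordan form J, which has the same characteristic polynomial as A) gives
  χ_A(x) = x^4 - 16*x^3 + 96*x^2 - 256*x + 256
which factors as (x - 4)^4. The eigenvalues (with algebraic multiplicities) are λ = 4 with multiplicity 4.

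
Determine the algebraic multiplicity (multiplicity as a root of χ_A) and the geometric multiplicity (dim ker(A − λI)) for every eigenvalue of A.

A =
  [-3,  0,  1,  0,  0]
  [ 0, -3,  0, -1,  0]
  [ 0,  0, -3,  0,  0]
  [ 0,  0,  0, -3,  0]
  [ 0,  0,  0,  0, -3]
λ = -3: alg = 5, geom = 3

Step 1 — factor the characteristic polynomial to read off the algebraic multiplicities:
  χ_A(x) = (x + 3)^5

Step 2 — compute geometric multiplicities via the rank-nullity identity g(λ) = n − rank(A − λI):
  rank(A − (-3)·I) = 2, so dim ker(A − (-3)·I) = n − 2 = 3

Summary:
  λ = -3: algebraic multiplicity = 5, geometric multiplicity = 3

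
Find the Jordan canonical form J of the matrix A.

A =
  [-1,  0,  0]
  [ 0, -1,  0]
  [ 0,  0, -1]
J_1(-1) ⊕ J_1(-1) ⊕ J_1(-1)

The characteristic polynomial is
  det(x·I − A) = x^3 + 3*x^2 + 3*x + 1 = (x + 1)^3

Eigenvalues and multiplicities (the geometric multiplicity of λ is n − rank(A − λI), which equals the number of Jordan blocks for λ):
  λ = -1: algebraic multiplicity = 3, geometric multiplicity = 3

Determining the block sizes for each eigenvalue:
  λ = -1: gm = am = 3, so every block has size 1 → block sizes [1, 1, 1]

Assembling the blocks gives a Jordan form
J =
  [-1,  0,  0]
  [ 0, -1,  0]
  [ 0,  0, -1]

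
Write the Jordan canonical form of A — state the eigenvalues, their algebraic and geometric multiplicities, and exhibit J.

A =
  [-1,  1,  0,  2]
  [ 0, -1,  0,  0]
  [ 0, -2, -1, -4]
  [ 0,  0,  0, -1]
J_2(-1) ⊕ J_1(-1) ⊕ J_1(-1)

The characteristic polynomial is
  det(x·I − A) = x^4 + 4*x^3 + 6*x^2 + 4*x + 1 = (x + 1)^4

Eigenvalues and multiplicities (the geometric multiplicity of λ is n − rank(A − λI), which equals the number of Jordan blocks for λ):
  λ = -1: algebraic multiplicity = 4, geometric multiplicity = 3

Determining the block sizes for each eigenvalue:
  λ = -1: 3 blocks summing to 4 forces exactly one block of size 2 and the rest size 1 → block sizes [2, 1, 1]

Assembling the blocks gives a Jordan form
J =
  [-1,  1,  0,  0]
  [ 0, -1,  0,  0]
  [ 0,  0, -1,  0]
  [ 0,  0,  0, -1]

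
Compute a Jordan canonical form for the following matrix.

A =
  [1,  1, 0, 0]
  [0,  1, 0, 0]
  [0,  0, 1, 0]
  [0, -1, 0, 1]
J_2(1) ⊕ J_1(1) ⊕ J_1(1)

The characteristic polynomial is
  det(x·I − A) = x^4 - 4*x^3 + 6*x^2 - 4*x + 1 = (x - 1)^4

Eigenvalues and multiplicities (the geometric multiplicity of λ is n − rank(A − λI), which equals the number of Jordan blocks for λ):
  λ = 1: algebraic multiplicity = 4, geometric multiplicity = 3

Determining the block sizes for each eigenvalue:
  λ = 1: 3 blocks summing to 4 forces exactly one block of size 2 and the rest size 1 → block sizes [2, 1, 1]

Assembling the blocks gives a Jordan form
J =
  [1, 1, 0, 0]
  [0, 1, 0, 0]
  [0, 0, 1, 0]
  [0, 0, 0, 1]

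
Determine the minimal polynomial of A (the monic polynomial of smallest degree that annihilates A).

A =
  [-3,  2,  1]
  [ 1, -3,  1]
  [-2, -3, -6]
x^3 + 12*x^2 + 48*x + 64

The characteristic polynomial is χ_A(x) = (x + 4)^3, so the eigenvalues are known. The minimal polynomial is
  m_A(x) = Π_λ (x − λ)^{k_λ}
where k_λ is the size of the *largest* Jordan block for λ (equivalently, the smallest k with (A − λI)^k v = 0 for every generalised eigenvector v of λ).

  λ = -4: largest Jordan block has size 3, contributing (x + 4)^3

So m_A(x) = (x + 4)^3 = x^3 + 12*x^2 + 48*x + 64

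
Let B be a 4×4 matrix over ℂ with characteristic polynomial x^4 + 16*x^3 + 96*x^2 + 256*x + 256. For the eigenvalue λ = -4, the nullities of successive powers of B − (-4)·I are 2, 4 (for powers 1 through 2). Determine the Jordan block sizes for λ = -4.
Block sizes for λ = -4: [2, 2]

From the dimensions of kernels of powers, the number of Jordan blocks of size at least j is d_j − d_{j−1} where d_j = dim ker(N^j) (with d_0 = 0). Computing the differences gives [2, 2].
The number of blocks of size exactly k is (#blocks of size ≥ k) − (#blocks of size ≥ k + 1), so the partition is: 2 block(s) of size 2.
In nonincreasing order the block sizes are [2, 2].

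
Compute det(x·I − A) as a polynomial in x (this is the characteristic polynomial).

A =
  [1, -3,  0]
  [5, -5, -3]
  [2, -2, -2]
x^3 + 6*x^2 + 12*x + 8

Expanding det(x·I − A) (e.g. by cofactor expansion or by noting that A is similar to its Jordan form J, which has the same characteristic polynomial as A) gives
  χ_A(x) = x^3 + 6*x^2 + 12*x + 8
which factors as (x + 2)^3. The eigenvalues (with algebraic multiplicities) are λ = -2 with multiplicity 3.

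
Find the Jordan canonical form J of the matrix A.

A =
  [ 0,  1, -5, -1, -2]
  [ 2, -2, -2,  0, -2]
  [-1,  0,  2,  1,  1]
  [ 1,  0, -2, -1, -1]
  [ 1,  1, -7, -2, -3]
J_2(-2) ⊕ J_2(0) ⊕ J_1(0)

The characteristic polynomial is
  det(x·I − A) = x^5 + 4*x^4 + 4*x^3 = x^3*(x + 2)^2

Eigenvalues and multiplicities (the geometric multiplicity of λ is n − rank(A − λI), which equals the number of Jordan blocks for λ):
  λ = -2: algebraic multiplicity = 2, geometric multiplicity = 1
  λ = 0: algebraic multiplicity = 3, geometric multiplicity = 2

Determining the block sizes for each eigenvalue:
  λ = -2: one block (gm = 1), so the single block has size am = 2 → block sizes [2]
  λ = 0: 2 blocks summing to 3 forces exactly one block of size 2 and the rest size 1 → block sizes [2, 1]

Assembling the blocks gives a Jordan form
J =
  [-2,  1, 0, 0, 0]
  [ 0, -2, 0, 0, 0]
  [ 0,  0, 0, 1, 0]
  [ 0,  0, 0, 0, 0]
  [ 0,  0, 0, 0, 0]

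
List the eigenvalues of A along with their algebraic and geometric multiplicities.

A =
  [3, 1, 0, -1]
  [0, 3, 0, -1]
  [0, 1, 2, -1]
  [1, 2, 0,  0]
λ = 2: alg = 4, geom = 2

Step 1 — factor the characteristic polynomial to read off the algebraic multiplicities:
  χ_A(x) = (x - 2)^4

Step 2 — compute geometric multiplicities via the rank-nullity identity g(λ) = n − rank(A − λI):
  rank(A − (2)·I) = 2, so dim ker(A − (2)·I) = n − 2 = 2

Summary:
  λ = 2: algebraic multiplicity = 4, geometric multiplicity = 2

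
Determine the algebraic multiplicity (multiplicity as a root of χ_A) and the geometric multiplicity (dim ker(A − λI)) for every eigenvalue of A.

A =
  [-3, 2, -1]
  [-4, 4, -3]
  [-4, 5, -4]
λ = -1: alg = 3, geom = 1

Step 1 — factor the characteristic polynomial to read off the algebraic multiplicities:
  χ_A(x) = (x + 1)^3

Step 2 — compute geometric multiplicities via the rank-nullity identity g(λ) = n − rank(A − λI):
  rank(A − (-1)·I) = 2, so dim ker(A − (-1)·I) = n − 2 = 1

Summary:
  λ = -1: algebraic multiplicity = 3, geometric multiplicity = 1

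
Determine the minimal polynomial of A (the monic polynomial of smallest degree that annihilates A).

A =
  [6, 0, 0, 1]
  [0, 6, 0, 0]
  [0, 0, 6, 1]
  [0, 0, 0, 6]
x^2 - 12*x + 36

The characteristic polynomial is χ_A(x) = (x - 6)^4, so the eigenvalues are known. The minimal polynomial is
  m_A(x) = Π_λ (x − λ)^{k_λ}
where k_λ is the size of the *largest* Jordan block for λ (equivalently, the smallest k with (A − λI)^k v = 0 for every generalised eigenvector v of λ).

  λ = 6: largest Jordan block has size 2, contributing (x − 6)^2

So m_A(x) = (x - 6)^2 = x^2 - 12*x + 36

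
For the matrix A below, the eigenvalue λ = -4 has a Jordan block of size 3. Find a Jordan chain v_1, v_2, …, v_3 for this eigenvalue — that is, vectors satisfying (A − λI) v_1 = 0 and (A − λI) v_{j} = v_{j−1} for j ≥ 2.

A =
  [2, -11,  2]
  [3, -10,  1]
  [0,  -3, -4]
A Jordan chain for λ = -4 of length 3:
v_1 = (3, 0, -9)ᵀ
v_2 = (6, 3, 0)ᵀ
v_3 = (1, 0, 0)ᵀ

Let N = A − (-4)·I. We want v_3 with N^3 v_3 = 0 but N^2 v_3 ≠ 0; then v_{j-1} := N · v_j for j = 3, …, 2.

Pick v_3 = (1, 0, 0)ᵀ.
Then v_2 = N · v_3 = (6, 3, 0)ᵀ.
Then v_1 = N · v_2 = (3, 0, -9)ᵀ.

Sanity check: (A − (-4)·I) v_1 = (0, 0, 0)ᵀ = 0. ✓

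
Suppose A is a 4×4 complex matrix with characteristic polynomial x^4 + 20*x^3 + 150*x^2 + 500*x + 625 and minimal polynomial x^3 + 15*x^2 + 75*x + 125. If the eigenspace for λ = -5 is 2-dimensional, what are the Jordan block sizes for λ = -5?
Block sizes for λ = -5: [3, 1]

Step 1 — from the characteristic polynomial, algebraic multiplicity of λ = -5 is 4. From dim ker(A − (-5)·I) = 2, there are exactly 2 Jordan blocks for λ = -5.
Step 2 — from the minimal polynomial, the factor (x + 5)^3 tells us the largest block for λ = -5 has size 3.
Step 3 — with total size 4, 2 blocks, and largest block 3, the block sizes (in nonincreasing order) are [3, 1].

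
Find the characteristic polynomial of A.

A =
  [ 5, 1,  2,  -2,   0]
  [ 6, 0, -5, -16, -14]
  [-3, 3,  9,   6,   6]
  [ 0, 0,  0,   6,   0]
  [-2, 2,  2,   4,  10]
x^5 - 30*x^4 + 360*x^3 - 2160*x^2 + 6480*x - 7776

Expanding det(x·I − A) (e.g. by cofactor expansion or by noting that A is similar to its Jordan form J, which has the same characteristic polynomial as A) gives
  χ_A(x) = x^5 - 30*x^4 + 360*x^3 - 2160*x^2 + 6480*x - 7776
which factors as (x - 6)^5. The eigenvalues (with algebraic multiplicities) are λ = 6 with multiplicity 5.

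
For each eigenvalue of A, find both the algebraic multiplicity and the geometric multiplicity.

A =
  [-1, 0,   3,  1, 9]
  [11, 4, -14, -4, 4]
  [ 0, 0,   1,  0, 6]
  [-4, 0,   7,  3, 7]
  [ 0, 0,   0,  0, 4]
λ = 1: alg = 3, geom = 1; λ = 4: alg = 2, geom = 2

Step 1 — factor the characteristic polynomial to read off the algebraic multiplicities:
  χ_A(x) = (x - 4)^2*(x - 1)^3

Step 2 — compute geometric multiplicities via the rank-nullity identity g(λ) = n − rank(A − λI):
  rank(A − (1)·I) = 4, so dim ker(A − (1)·I) = n − 4 = 1
  rank(A − (4)·I) = 3, so dim ker(A − (4)·I) = n − 3 = 2

Summary:
  λ = 1: algebraic multiplicity = 3, geometric multiplicity = 1
  λ = 4: algebraic multiplicity = 2, geometric multiplicity = 2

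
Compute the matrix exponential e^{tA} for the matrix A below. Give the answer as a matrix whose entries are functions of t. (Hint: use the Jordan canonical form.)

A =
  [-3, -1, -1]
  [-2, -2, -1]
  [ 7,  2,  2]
e^{tA} =
  [-t^2*exp(-t)/2 - 2*t*exp(-t) + exp(-t), t^2*exp(-t)/2 - t*exp(-t), -t*exp(-t)]
  [-t^2*exp(-t)/2 - 2*t*exp(-t), t^2*exp(-t)/2 - t*exp(-t) + exp(-t), -t*exp(-t)]
  [3*t^2*exp(-t)/2 + 7*t*exp(-t), -3*t^2*exp(-t)/2 + 2*t*exp(-t), 3*t*exp(-t) + exp(-t)]

Strategy: write A = P · J · P⁻¹ where J is a Jordan canonical form, so e^{tA} = P · e^{tJ} · P⁻¹, and e^{tJ} can be computed block-by-block.

A has Jordan form
J =
  [-1,  1,  0]
  [ 0, -1,  1]
  [ 0,  0, -1]
(up to reordering of blocks).

Per-block formulas:
  For a 3×3 Jordan block J_3(-1): exp(t · J_3(-1)) = e^(-1t)·(I + t·N + (t^2/2)·N^2), where N is the 3×3 nilpotent shift.

After assembling e^{tJ} and conjugating by P, we get:

e^{tA} =
  [-t^2*exp(-t)/2 - 2*t*exp(-t) + exp(-t), t^2*exp(-t)/2 - t*exp(-t), -t*exp(-t)]
  [-t^2*exp(-t)/2 - 2*t*exp(-t), t^2*exp(-t)/2 - t*exp(-t) + exp(-t), -t*exp(-t)]
  [3*t^2*exp(-t)/2 + 7*t*exp(-t), -3*t^2*exp(-t)/2 + 2*t*exp(-t), 3*t*exp(-t) + exp(-t)]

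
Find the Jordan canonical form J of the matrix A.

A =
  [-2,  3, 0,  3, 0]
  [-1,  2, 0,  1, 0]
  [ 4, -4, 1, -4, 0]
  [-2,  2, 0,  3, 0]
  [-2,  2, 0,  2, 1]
J_2(1) ⊕ J_1(1) ⊕ J_1(1) ⊕ J_1(1)

The characteristic polynomial is
  det(x·I − A) = x^5 - 5*x^4 + 10*x^3 - 10*x^2 + 5*x - 1 = (x - 1)^5

Eigenvalues and multiplicities (the geometric multiplicity of λ is n − rank(A − λI), which equals the number of Jordan blocks for λ):
  λ = 1: algebraic multiplicity = 5, geometric multiplicity = 4

Determining the block sizes for each eigenvalue:
  λ = 1: 4 blocks summing to 5 forces exactly one block of size 2 and the rest size 1 → block sizes [2, 1, 1, 1]

Assembling the blocks gives a Jordan form
J =
  [1, 1, 0, 0, 0]
  [0, 1, 0, 0, 0]
  [0, 0, 1, 0, 0]
  [0, 0, 0, 1, 0]
  [0, 0, 0, 0, 1]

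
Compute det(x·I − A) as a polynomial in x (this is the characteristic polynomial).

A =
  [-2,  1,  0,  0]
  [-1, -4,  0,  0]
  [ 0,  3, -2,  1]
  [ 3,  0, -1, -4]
x^4 + 12*x^3 + 54*x^2 + 108*x + 81

Expanding det(x·I − A) (e.g. by cofactor expansion or by noting that A is similar to its Jordan form J, which has the same characteristic polynomial as A) gives
  χ_A(x) = x^4 + 12*x^3 + 54*x^2 + 108*x + 81
which factors as (x + 3)^4. The eigenvalues (with algebraic multiplicities) are λ = -3 with multiplicity 4.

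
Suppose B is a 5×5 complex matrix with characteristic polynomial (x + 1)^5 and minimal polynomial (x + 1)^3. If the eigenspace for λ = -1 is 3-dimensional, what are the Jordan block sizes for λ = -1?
Block sizes for λ = -1: [3, 1, 1]

Step 1 — from the characteristic polynomial, algebraic multiplicity of λ = -1 is 5. From dim ker(B − (-1)·I) = 3, there are exactly 3 Jordan blocks for λ = -1.
Step 2 — from the minimal polynomial, the factor (x + 1)^3 tells us the largest block for λ = -1 has size 3.
Step 3 — with total size 5, 3 blocks, and largest block 3, the block sizes (in nonincreasing order) are [3, 1, 1].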